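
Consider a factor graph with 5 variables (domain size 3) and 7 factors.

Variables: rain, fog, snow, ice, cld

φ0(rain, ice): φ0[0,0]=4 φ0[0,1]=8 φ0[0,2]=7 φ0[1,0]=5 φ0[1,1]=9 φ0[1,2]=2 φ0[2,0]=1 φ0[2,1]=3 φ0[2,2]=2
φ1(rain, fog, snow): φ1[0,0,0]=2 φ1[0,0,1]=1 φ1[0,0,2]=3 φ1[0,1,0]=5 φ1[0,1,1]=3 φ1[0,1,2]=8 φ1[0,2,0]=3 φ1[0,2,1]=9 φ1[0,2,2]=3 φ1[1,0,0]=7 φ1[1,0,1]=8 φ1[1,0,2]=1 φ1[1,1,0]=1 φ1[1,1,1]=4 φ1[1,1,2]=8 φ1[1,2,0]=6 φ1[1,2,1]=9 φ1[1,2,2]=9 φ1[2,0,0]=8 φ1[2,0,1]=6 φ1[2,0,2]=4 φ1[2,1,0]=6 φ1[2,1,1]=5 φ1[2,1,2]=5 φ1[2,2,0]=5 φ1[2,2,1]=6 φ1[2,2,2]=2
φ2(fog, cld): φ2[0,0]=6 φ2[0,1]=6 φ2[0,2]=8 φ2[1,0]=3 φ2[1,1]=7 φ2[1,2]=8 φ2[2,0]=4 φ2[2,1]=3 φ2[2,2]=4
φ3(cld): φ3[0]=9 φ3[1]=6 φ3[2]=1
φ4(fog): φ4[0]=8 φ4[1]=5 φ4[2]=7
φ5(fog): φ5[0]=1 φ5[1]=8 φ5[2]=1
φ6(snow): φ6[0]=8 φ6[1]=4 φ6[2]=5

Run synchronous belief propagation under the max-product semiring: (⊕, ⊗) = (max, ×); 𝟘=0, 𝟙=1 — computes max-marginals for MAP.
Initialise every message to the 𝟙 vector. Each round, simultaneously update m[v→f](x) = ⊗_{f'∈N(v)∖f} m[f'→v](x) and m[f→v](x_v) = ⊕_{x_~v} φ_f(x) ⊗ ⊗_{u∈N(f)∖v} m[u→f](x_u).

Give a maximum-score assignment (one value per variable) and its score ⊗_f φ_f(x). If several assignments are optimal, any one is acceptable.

init: all messages = 𝟙 over 3 values
r1 m[φ0→rain] = [8, 9, 3]
r1 m[φ0→ice] = [5, 9, 7]
r1 m[φ1→rain] = [9, 9, 8]
r1 m[φ1→fog] = [8, 8, 9]
r1 m[φ1→snow] = [8, 9, 9]
r1 m[φ2→fog] = [8, 8, 4]
r1 m[φ2→cld] = [6, 7, 8]
r1 m[φ3→cld] = [9, 6, 1]
r1 m[φ4→fog] = [8, 5, 7]
r1 m[φ5→fog] = [1, 8, 1]
r1 m[φ6→snow] = [8, 4, 5]
r1 m[rain→φ0] = [1, 1, 1]
r1 m[rain→φ1] = [1, 1, 1]
r1 m[fog→φ1] = [1, 1, 1]
r1 m[fog→φ2] = [1, 1, 1]
r1 m[fog→φ4] = [1, 1, 1]
r1 m[fog→φ5] = [1, 1, 1]
r1 m[snow→φ1] = [1, 1, 1]
r1 m[snow→φ6] = [1, 1, 1]
r1 m[ice→φ0] = [1, 1, 1]
r1 m[cld→φ2] = [1, 1, 1]
r1 m[cld→φ3] = [1, 1, 1]
r2 m[φ0→rain] = [8, 9, 3]
r2 m[φ0→ice] = [5, 9, 7]
r2 m[φ1→rain] = [9, 9, 8]
r2 m[φ1→fog] = [8, 8, 9]
r2 m[φ1→snow] = [8, 9, 9]
r2 m[φ2→fog] = [8, 8, 4]
r2 m[φ2→cld] = [6, 7, 8]
r2 m[φ3→cld] = [9, 6, 1]
r2 m[φ4→fog] = [8, 5, 7]
r2 m[φ5→fog] = [1, 8, 1]
r2 m[φ6→snow] = [8, 4, 5]
r2 m[rain→φ0] = [9, 9, 8]
r2 m[rain→φ1] = [8, 9, 3]
r2 m[fog→φ1] = [64, 320, 28]
r2 m[fog→φ2] = [64, 320, 63]
r2 m[fog→φ4] = [64, 512, 36]
r2 m[fog→φ5] = [512, 320, 252]
r2 m[snow→φ1] = [8, 4, 5]
r2 m[snow→φ6] = [8, 9, 9]
r2 m[ice→φ0] = [1, 1, 1]
r2 m[cld→φ2] = [9, 6, 1]
r2 m[cld→φ3] = [6, 7, 8]
r3 m[φ0→rain] = [8, 9, 3]
r3 m[φ0→ice] = [45, 81, 63]
r3 m[φ1→rain] = [12800, 12800, 15360]
r3 m[φ1→fog] = [504, 360, 432]
r3 m[φ1→snow] = [12800, 11520, 23040]
r3 m[φ2→fog] = [54, 42, 36]
r3 m[φ2→cld] = [960, 2240, 2560]
r3 m[φ3→cld] = [9, 6, 1]
r3 m[φ4→fog] = [8, 5, 7]
r3 m[φ5→fog] = [1, 8, 1]
r3 m[φ6→snow] = [8, 4, 5]
r3 m[rain→φ0] = [9, 9, 8]
r3 m[rain→φ1] = [8, 9, 3]
r3 m[fog→φ1] = [64, 320, 28]
r3 m[fog→φ2] = [64, 320, 63]
r3 m[fog→φ4] = [64, 512, 36]
r3 m[fog→φ5] = [512, 320, 252]
r3 m[snow→φ1] = [8, 4, 5]
r3 m[snow→φ6] = [8, 9, 9]
r3 m[ice→φ0] = [1, 1, 1]
r3 m[cld→φ2] = [9, 6, 1]
r3 m[cld→φ3] = [6, 7, 8]
r4 m[φ0→rain] = [8, 9, 3]
r4 m[φ0→ice] = [45, 81, 63]
r4 m[φ1→rain] = [12800, 12800, 15360]
r4 m[φ1→fog] = [504, 360, 432]
r4 m[φ1→snow] = [12800, 11520, 23040]
r4 m[φ2→fog] = [54, 42, 36]
r4 m[φ2→cld] = [960, 2240, 2560]
r4 m[φ3→cld] = [9, 6, 1]
r4 m[φ4→fog] = [8, 5, 7]
r4 m[φ5→fog] = [1, 8, 1]
r4 m[φ6→snow] = [8, 4, 5]
r4 m[rain→φ0] = [12800, 12800, 15360]
r4 m[rain→φ1] = [8, 9, 3]
r4 m[fog→φ1] = [432, 1680, 252]
r4 m[fog→φ2] = [4032, 14400, 3024]
r4 m[fog→φ4] = [27216, 120960, 15552]
r4 m[fog→φ5] = [217728, 75600, 108864]
r4 m[snow→φ1] = [8, 4, 5]
r4 m[snow→φ6] = [12800, 11520, 23040]
r4 m[ice→φ0] = [1, 1, 1]
r4 m[cld→φ2] = [9, 6, 1]
r4 m[cld→φ3] = [960, 2240, 2560]
r5 m[φ0→rain] = [8, 9, 3]
r5 m[φ0→ice] = [64000, 115200, 89600]
r5 m[φ1→rain] = [67200, 67200, 80640]
r5 m[φ1→fog] = [504, 360, 432]
r5 m[φ1→snow] = [67200, 60480, 120960]
r5 m[φ2→fog] = [54, 42, 36]
r5 m[φ2→cld] = [43200, 100800, 115200]
r5 m[φ3→cld] = [9, 6, 1]
r5 m[φ4→fog] = [8, 5, 7]
r5 m[φ5→fog] = [1, 8, 1]
r5 m[φ6→snow] = [8, 4, 5]
r5 m[rain→φ0] = [12800, 12800, 15360]
r5 m[rain→φ1] = [8, 9, 3]
r5 m[fog→φ1] = [432, 1680, 252]
r5 m[fog→φ2] = [4032, 14400, 3024]
r5 m[fog→φ4] = [27216, 120960, 15552]
r5 m[fog→φ5] = [217728, 75600, 108864]
r5 m[snow→φ1] = [8, 4, 5]
r5 m[snow→φ6] = [12800, 11520, 23040]
r5 m[ice→φ0] = [1, 1, 1]
r5 m[cld→φ2] = [9, 6, 1]
r5 m[cld→φ3] = [960, 2240, 2560]
r6 m[φ0→rain] = [8, 9, 3]
r6 m[φ0→ice] = [64000, 115200, 89600]
r6 m[φ1→rain] = [67200, 67200, 80640]
r6 m[φ1→fog] = [504, 360, 432]
r6 m[φ1→snow] = [67200, 60480, 120960]
r6 m[φ2→fog] = [54, 42, 36]
r6 m[φ2→cld] = [43200, 100800, 115200]
r6 m[φ3→cld] = [9, 6, 1]
r6 m[φ4→fog] = [8, 5, 7]
r6 m[φ5→fog] = [1, 8, 1]
r6 m[φ6→snow] = [8, 4, 5]
r6 m[rain→φ0] = [67200, 67200, 80640]
r6 m[rain→φ1] = [8, 9, 3]
r6 m[fog→φ1] = [432, 1680, 252]
r6 m[fog→φ2] = [4032, 14400, 3024]
r6 m[fog→φ4] = [27216, 120960, 15552]
r6 m[fog→φ5] = [217728, 75600, 108864]
r6 m[snow→φ1] = [8, 4, 5]
r6 m[snow→φ6] = [67200, 60480, 120960]
r6 m[ice→φ0] = [1, 1, 1]
r6 m[cld→φ2] = [9, 6, 1]
r6 m[cld→φ3] = [43200, 100800, 115200]
r7 m[φ0→rain] = [8, 9, 3]
r7 m[φ0→ice] = [336000, 604800, 470400]
r7 m[φ1→rain] = [67200, 67200, 80640]
r7 m[φ1→fog] = [504, 360, 432]
r7 m[φ1→snow] = [67200, 60480, 120960]
r7 m[φ2→fog] = [54, 42, 36]
r7 m[φ2→cld] = [43200, 100800, 115200]
r7 m[φ3→cld] = [9, 6, 1]
r7 m[φ4→fog] = [8, 5, 7]
r7 m[φ5→fog] = [1, 8, 1]
r7 m[φ6→snow] = [8, 4, 5]
r7 m[rain→φ0] = [67200, 67200, 80640]
r7 m[rain→φ1] = [8, 9, 3]
r7 m[fog→φ1] = [432, 1680, 252]
r7 m[fog→φ2] = [4032, 14400, 3024]
r7 m[fog→φ4] = [27216, 120960, 15552]
r7 m[fog→φ5] = [217728, 75600, 108864]
r7 m[snow→φ1] = [8, 4, 5]
r7 m[snow→φ6] = [67200, 60480, 120960]
r7 m[ice→φ0] = [1, 1, 1]
r7 m[cld→φ2] = [9, 6, 1]
r7 m[cld→φ3] = [43200, 100800, 115200]
r8 m[φ0→rain] = [8, 9, 3]
r8 m[φ0→ice] = [336000, 604800, 470400]
r8 m[φ1→rain] = [67200, 67200, 80640]
r8 m[φ1→fog] = [504, 360, 432]
r8 m[φ1→snow] = [67200, 60480, 120960]
r8 m[φ2→fog] = [54, 42, 36]
r8 m[φ2→cld] = [43200, 100800, 115200]
r8 m[φ3→cld] = [9, 6, 1]
r8 m[φ4→fog] = [8, 5, 7]
r8 m[φ5→fog] = [1, 8, 1]
r8 m[φ6→snow] = [8, 4, 5]
r8 m[rain→φ0] = [67200, 67200, 80640]
r8 m[rain→φ1] = [8, 9, 3]
r8 m[fog→φ1] = [432, 1680, 252]
r8 m[fog→φ2] = [4032, 14400, 3024]
r8 m[fog→φ4] = [27216, 120960, 15552]
r8 m[fog→φ5] = [217728, 75600, 108864]
r8 m[snow→φ1] = [8, 4, 5]
r8 m[snow→φ6] = [67200, 60480, 120960]
r8 m[ice→φ0] = [1, 1, 1]
r8 m[cld→φ2] = [9, 6, 1]
r8 m[cld→φ3] = [43200, 100800, 115200]
fixed point reached at round 8
traceback from rain: (rain=1, fog=1, snow=2, ice=1, cld=1), score=604800

assignment: (rain=1, fog=1, snow=2, ice=1, cld=1); score = 604800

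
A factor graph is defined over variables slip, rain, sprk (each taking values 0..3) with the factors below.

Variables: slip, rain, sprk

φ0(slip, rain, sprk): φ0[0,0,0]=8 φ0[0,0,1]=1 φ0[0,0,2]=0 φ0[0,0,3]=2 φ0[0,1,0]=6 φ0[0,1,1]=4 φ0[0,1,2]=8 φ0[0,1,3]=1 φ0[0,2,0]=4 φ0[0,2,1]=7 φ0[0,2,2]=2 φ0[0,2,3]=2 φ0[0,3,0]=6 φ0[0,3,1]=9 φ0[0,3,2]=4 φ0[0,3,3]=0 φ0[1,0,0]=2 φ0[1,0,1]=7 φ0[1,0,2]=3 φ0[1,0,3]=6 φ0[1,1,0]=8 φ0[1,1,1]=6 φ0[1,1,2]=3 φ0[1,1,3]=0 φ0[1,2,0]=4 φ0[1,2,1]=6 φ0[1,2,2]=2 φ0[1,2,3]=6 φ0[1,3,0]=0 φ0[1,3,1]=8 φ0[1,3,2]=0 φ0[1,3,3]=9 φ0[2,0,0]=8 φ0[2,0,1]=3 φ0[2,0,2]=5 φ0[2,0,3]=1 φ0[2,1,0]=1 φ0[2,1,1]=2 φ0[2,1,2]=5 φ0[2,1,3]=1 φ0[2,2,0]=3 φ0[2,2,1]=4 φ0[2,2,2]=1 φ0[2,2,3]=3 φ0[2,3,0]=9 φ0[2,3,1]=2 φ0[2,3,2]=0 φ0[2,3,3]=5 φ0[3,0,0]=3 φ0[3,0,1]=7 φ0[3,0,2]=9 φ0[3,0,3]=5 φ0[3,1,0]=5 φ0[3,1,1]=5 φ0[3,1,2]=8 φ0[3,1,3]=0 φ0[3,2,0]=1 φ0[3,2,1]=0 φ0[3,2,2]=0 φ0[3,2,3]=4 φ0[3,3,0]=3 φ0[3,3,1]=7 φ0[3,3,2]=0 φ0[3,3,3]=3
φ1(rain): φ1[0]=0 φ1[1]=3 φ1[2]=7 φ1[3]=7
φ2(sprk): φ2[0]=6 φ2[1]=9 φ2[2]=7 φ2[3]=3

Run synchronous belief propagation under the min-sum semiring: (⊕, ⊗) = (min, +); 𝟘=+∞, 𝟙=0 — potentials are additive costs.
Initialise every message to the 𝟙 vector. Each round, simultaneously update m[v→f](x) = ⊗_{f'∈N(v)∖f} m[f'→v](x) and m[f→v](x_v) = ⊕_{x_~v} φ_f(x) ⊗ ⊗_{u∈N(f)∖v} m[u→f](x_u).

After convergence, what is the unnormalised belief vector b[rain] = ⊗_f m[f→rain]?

init: all messages = 𝟙 over 4 values
r1 m[φ0→slip] = [0, 0, 0, 0]
r1 m[φ0→rain] = [0, 0, 0, 0]
r1 m[φ0→sprk] = [0, 0, 0, 0]
r1 m[φ1→rain] = [0, 3, 7, 7]
r1 m[φ2→sprk] = [6, 9, 7, 3]
r1 m[slip→φ0] = [0, 0, 0, 0]
r1 m[rain→φ0] = [0, 0, 0, 0]
r1 m[rain→φ1] = [0, 0, 0, 0]
r1 m[sprk→φ0] = [0, 0, 0, 0]
r1 m[sprk→φ2] = [0, 0, 0, 0]
r2 m[φ0→slip] = [0, 0, 0, 0]
r2 m[φ0→rain] = [0, 0, 0, 0]
r2 m[φ0→sprk] = [0, 0, 0, 0]
r2 m[φ1→rain] = [0, 3, 7, 7]
r2 m[φ2→sprk] = [6, 9, 7, 3]
r2 m[slip→φ0] = [0, 0, 0, 0]
r2 m[rain→φ0] = [0, 3, 7, 7]
r2 m[rain→φ1] = [0, 0, 0, 0]
r2 m[sprk→φ0] = [6, 9, 7, 3]
r2 m[sprk→φ2] = [0, 0, 0, 0]
r3 m[φ0→slip] = [5, 6, 4, 6]
r3 m[φ0→rain] = [4, 3, 5, 3]
r3 m[φ0→sprk] = [2, 1, 0, 1]
r3 m[φ1→rain] = [0, 3, 7, 7]
r3 m[φ2→sprk] = [6, 9, 7, 3]
r3 m[slip→φ0] = [0, 0, 0, 0]
r3 m[rain→φ0] = [0, 3, 7, 7]
r3 m[rain→φ1] = [0, 0, 0, 0]
r3 m[sprk→φ0] = [6, 9, 7, 3]
r3 m[sprk→φ2] = [0, 0, 0, 0]
r4 m[φ0→slip] = [5, 6, 4, 6]
r4 m[φ0→rain] = [4, 3, 5, 3]
r4 m[φ0→sprk] = [2, 1, 0, 1]
r4 m[φ1→rain] = [0, 3, 7, 7]
r4 m[φ2→sprk] = [6, 9, 7, 3]
r4 m[slip→φ0] = [0, 0, 0, 0]
r4 m[rain→φ0] = [0, 3, 7, 7]
r4 m[rain→φ1] = [4, 3, 5, 3]
r4 m[sprk→φ0] = [6, 9, 7, 3]
r4 m[sprk→φ2] = [2, 1, 0, 1]
r5 m[φ0→slip] = [5, 6, 4, 6]
r5 m[φ0→rain] = [4, 3, 5, 3]
r5 m[φ0→sprk] = [2, 1, 0, 1]
r5 m[φ1→rain] = [0, 3, 7, 7]
r5 m[φ2→sprk] = [6, 9, 7, 3]
r5 m[slip→φ0] = [0, 0, 0, 0]
r5 m[rain→φ0] = [0, 3, 7, 7]
r5 m[rain→φ1] = [4, 3, 5, 3]
r5 m[sprk→φ0] = [6, 9, 7, 3]
r5 m[sprk→φ2] = [2, 1, 0, 1]
fixed point reached at round 5
b[rain] = ⊗ incoming = [4, 6, 12, 10]

b[rain] = [4, 6, 12, 10]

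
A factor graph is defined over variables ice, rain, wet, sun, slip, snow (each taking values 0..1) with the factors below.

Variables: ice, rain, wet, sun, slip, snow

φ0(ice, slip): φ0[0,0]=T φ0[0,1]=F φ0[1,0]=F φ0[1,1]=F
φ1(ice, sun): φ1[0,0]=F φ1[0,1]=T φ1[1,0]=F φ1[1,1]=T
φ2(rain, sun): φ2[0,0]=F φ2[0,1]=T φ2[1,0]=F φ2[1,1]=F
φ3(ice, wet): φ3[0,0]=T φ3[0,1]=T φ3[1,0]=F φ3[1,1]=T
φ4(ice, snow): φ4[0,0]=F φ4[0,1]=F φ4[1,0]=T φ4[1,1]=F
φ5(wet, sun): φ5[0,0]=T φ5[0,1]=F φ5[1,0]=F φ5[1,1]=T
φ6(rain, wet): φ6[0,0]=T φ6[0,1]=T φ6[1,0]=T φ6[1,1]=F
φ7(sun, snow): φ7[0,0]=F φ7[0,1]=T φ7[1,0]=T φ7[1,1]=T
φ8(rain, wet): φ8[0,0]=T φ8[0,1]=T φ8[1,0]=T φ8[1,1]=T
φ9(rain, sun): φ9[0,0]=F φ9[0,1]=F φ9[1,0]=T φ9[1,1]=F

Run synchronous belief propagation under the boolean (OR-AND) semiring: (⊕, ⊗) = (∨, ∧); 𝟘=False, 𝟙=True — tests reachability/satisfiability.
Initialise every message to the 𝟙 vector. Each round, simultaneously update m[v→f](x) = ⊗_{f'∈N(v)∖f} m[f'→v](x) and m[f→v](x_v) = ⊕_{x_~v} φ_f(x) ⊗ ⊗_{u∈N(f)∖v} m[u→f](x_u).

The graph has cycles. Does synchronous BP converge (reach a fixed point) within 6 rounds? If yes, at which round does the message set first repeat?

CONVERGED at round 6

init: all messages = 𝟙 over 2 values
r1 m[φ0→ice] = [T, F]
r1 m[φ0→slip] = [T, F]
r1 m[φ1→ice] = [T, T]
r1 m[φ1→sun] = [F, T]
r1 m[φ2→rain] = [T, F]
r1 m[φ2→sun] = [F, T]
r1 m[φ3→ice] = [T, T]
r1 m[φ3→wet] = [T, T]
r1 m[φ4→ice] = [F, T]
r1 m[φ4→snow] = [T, F]
r1 m[φ5→wet] = [T, T]
r1 m[φ5→sun] = [T, T]
r1 m[φ6→rain] = [T, T]
r1 m[φ6→wet] = [T, T]
r1 m[φ7→sun] = [T, T]
r1 m[φ7→snow] = [T, T]
r1 m[φ8→rain] = [T, T]
r1 m[φ8→wet] = [T, T]
r1 m[φ9→rain] = [F, T]
r1 m[φ9→sun] = [T, F]
r1 m[ice→φ0] = [T, T]
r1 m[ice→φ1] = [T, T]
r1 m[ice→φ3] = [T, T]
r1 m[ice→φ4] = [T, T]
r1 m[rain→φ2] = [T, T]
r1 m[rain→φ6] = [T, T]
r1 m[rain→φ8] = [T, T]
r1 m[rain→φ9] = [T, T]
r1 m[wet→φ3] = [T, T]
r1 m[wet→φ5] = [T, T]
r1 m[wet→φ6] = [T, T]
r1 m[wet→φ8] = [T, T]
r1 m[sun→φ1] = [T, T]
r1 m[sun→φ2] = [T, T]
r1 m[sun→φ5] = [T, T]
r1 m[sun→φ7] = [T, T]
r1 m[sun→φ9] = [T, T]
r1 m[slip→φ0] = [T, T]
r1 m[snow→φ4] = [T, T]
r1 m[snow→φ7] = [T, T]
r2 m[φ0→ice] = [T, F]
r2 m[φ0→slip] = [T, F]
r2 m[φ1→ice] = [T, T]
r2 m[φ1→sun] = [F, T]
r2 m[φ2→rain] = [T, F]
r2 m[φ2→sun] = [F, T]
r2 m[φ3→ice] = [T, T]
r2 m[φ3→wet] = [T, T]
r2 m[φ4→ice] = [F, T]
r2 m[φ4→snow] = [T, F]
r2 m[φ5→wet] = [T, T]
r2 m[φ5→sun] = [T, T]
r2 m[φ6→rain] = [T, T]
r2 m[φ6→wet] = [T, T]
r2 m[φ7→sun] = [T, T]
r2 m[φ7→snow] = [T, T]
r2 m[φ8→rain] = [T, T]
r2 m[φ8→wet] = [T, T]
r2 m[φ9→rain] = [F, T]
r2 m[φ9→sun] = [T, F]
r2 m[ice→φ0] = [F, T]
r2 m[ice→φ1] = [F, F]
r2 m[ice→φ3] = [F, F]
r2 m[ice→φ4] = [T, F]
r2 m[rain→φ2] = [F, T]
r2 m[rain→φ6] = [F, F]
r2 m[rain→φ8] = [F, F]
r2 m[rain→φ9] = [T, F]
r2 m[wet→φ3] = [T, T]
r2 m[wet→φ5] = [T, T]
r2 m[wet→φ6] = [T, T]
r2 m[wet→φ8] = [T, T]
r2 m[sun→φ1] = [F, F]
r2 m[sun→φ2] = [F, F]
r2 m[sun→φ5] = [F, F]
r2 m[sun→φ7] = [F, F]
r2 m[sun→φ9] = [F, T]
r2 m[slip→φ0] = [T, T]
r2 m[snow→φ4] = [T, T]
r2 m[snow→φ7] = [T, F]
r3 m[φ0→ice] = [T, F]
r3 m[φ0→slip] = [F, F]
r3 m[φ1→ice] = [F, F]
r3 m[φ1→sun] = [F, F]
r3 m[φ2→rain] = [F, F]
r3 m[φ2→sun] = [F, F]
r3 m[φ3→ice] = [T, T]
r3 m[φ3→wet] = [F, F]
r3 m[φ4→ice] = [F, T]
r3 m[φ4→snow] = [F, F]
r3 m[φ5→wet] = [F, F]
r3 m[φ5→sun] = [T, T]
r3 m[φ6→rain] = [T, T]
r3 m[φ6→wet] = [F, F]
r3 m[φ7→sun] = [F, T]
r3 m[φ7→snow] = [F, F]
r3 m[φ8→rain] = [T, T]
r3 m[φ8→wet] = [F, F]
r3 m[φ9→rain] = [F, F]
r3 m[φ9→sun] = [F, F]
r3 m[ice→φ0] = [F, T]
r3 m[ice→φ1] = [F, F]
r3 m[ice→φ3] = [F, F]
r3 m[ice→φ4] = [T, F]
r3 m[rain→φ2] = [F, T]
r3 m[rain→φ6] = [F, F]
r3 m[rain→φ8] = [F, F]
r3 m[rain→φ9] = [T, F]
r3 m[wet→φ3] = [T, T]
r3 m[wet→φ5] = [T, T]
r3 m[wet→φ6] = [T, T]
r3 m[wet→φ8] = [T, T]
r3 m[sun→φ1] = [F, F]
r3 m[sun→φ2] = [F, F]
r3 m[sun→φ5] = [F, F]
r3 m[sun→φ7] = [F, F]
r3 m[sun→φ9] = [F, T]
r3 m[slip→φ0] = [T, T]
r3 m[snow→φ4] = [T, T]
r3 m[snow→φ7] = [T, F]
r4 m[φ0→ice] = [T, F]
r4 m[φ0→slip] = [F, F]
r4 m[φ1→ice] = [F, F]
r4 m[φ1→sun] = [F, F]
r4 m[φ2→rain] = [F, F]
r4 m[φ2→sun] = [F, F]
r4 m[φ3→ice] = [T, T]
r4 m[φ3→wet] = [F, F]
r4 m[φ4→ice] = [F, T]
r4 m[φ4→snow] = [F, F]
r4 m[φ5→wet] = [F, F]
r4 m[φ5→sun] = [T, T]
r4 m[φ6→rain] = [T, T]
r4 m[φ6→wet] = [F, F]
r4 m[φ7→sun] = [F, T]
r4 m[φ7→snow] = [F, F]
r4 m[φ8→rain] = [T, T]
r4 m[φ8→wet] = [F, F]
r4 m[φ9→rain] = [F, F]
r4 m[φ9→sun] = [F, F]
r4 m[ice→φ0] = [F, F]
r4 m[ice→φ1] = [F, F]
r4 m[ice→φ3] = [F, F]
r4 m[ice→φ4] = [F, F]
r4 m[rain→φ2] = [F, F]
r4 m[rain→φ6] = [F, F]
r4 m[rain→φ8] = [F, F]
r4 m[rain→φ9] = [F, F]
r4 m[wet→φ3] = [F, F]
r4 m[wet→φ5] = [F, F]
r4 m[wet→φ6] = [F, F]
r4 m[wet→φ8] = [F, F]
r4 m[sun→φ1] = [F, F]
r4 m[sun→φ2] = [F, F]
r4 m[sun→φ5] = [F, F]
r4 m[sun→φ7] = [F, F]
r4 m[sun→φ9] = [F, F]
r4 m[slip→φ0] = [T, T]
r4 m[snow→φ4] = [F, F]
r4 m[snow→φ7] = [F, F]
r5 m[φ0→ice] = [T, F]
r5 m[φ0→slip] = [F, F]
r5 m[φ1→ice] = [F, F]
r5 m[φ1→sun] = [F, F]
r5 m[φ2→rain] = [F, F]
r5 m[φ2→sun] = [F, F]
r5 m[φ3→ice] = [F, F]
r5 m[φ3→wet] = [F, F]
r5 m[φ4→ice] = [F, F]
r5 m[φ4→snow] = [F, F]
r5 m[φ5→wet] = [F, F]
r5 m[φ5→sun] = [F, F]
r5 m[φ6→rain] = [F, F]
r5 m[φ6→wet] = [F, F]
r5 m[φ7→sun] = [F, F]
r5 m[φ7→snow] = [F, F]
r5 m[φ8→rain] = [F, F]
r5 m[φ8→wet] = [F, F]
r5 m[φ9→rain] = [F, F]
r5 m[φ9→sun] = [F, F]
r5 m[ice→φ0] = [F, F]
r5 m[ice→φ1] = [F, F]
r5 m[ice→φ3] = [F, F]
r5 m[ice→φ4] = [F, F]
r5 m[rain→φ2] = [F, F]
r5 m[rain→φ6] = [F, F]
r5 m[rain→φ8] = [F, F]
r5 m[rain→φ9] = [F, F]
r5 m[wet→φ3] = [F, F]
r5 m[wet→φ5] = [F, F]
r5 m[wet→φ6] = [F, F]
r5 m[wet→φ8] = [F, F]
r5 m[sun→φ1] = [F, F]
r5 m[sun→φ2] = [F, F]
r5 m[sun→φ5] = [F, F]
r5 m[sun→φ7] = [F, F]
r5 m[sun→φ9] = [F, F]
r5 m[slip→φ0] = [T, T]
r5 m[snow→φ4] = [F, F]
r5 m[snow→φ7] = [F, F]
r6 m[φ0→ice] = [T, F]
r6 m[φ0→slip] = [F, F]
r6 m[φ1→ice] = [F, F]
r6 m[φ1→sun] = [F, F]
r6 m[φ2→rain] = [F, F]
r6 m[φ2→sun] = [F, F]
r6 m[φ3→ice] = [F, F]
r6 m[φ3→wet] = [F, F]
r6 m[φ4→ice] = [F, F]
r6 m[φ4→snow] = [F, F]
r6 m[φ5→wet] = [F, F]
r6 m[φ5→sun] = [F, F]
r6 m[φ6→rain] = [F, F]
r6 m[φ6→wet] = [F, F]
r6 m[φ7→sun] = [F, F]
r6 m[φ7→snow] = [F, F]
r6 m[φ8→rain] = [F, F]
r6 m[φ8→wet] = [F, F]
r6 m[φ9→rain] = [F, F]
r6 m[φ9→sun] = [F, F]
r6 m[ice→φ0] = [F, F]
r6 m[ice→φ1] = [F, F]
r6 m[ice→φ3] = [F, F]
r6 m[ice→φ4] = [F, F]
r6 m[rain→φ2] = [F, F]
r6 m[rain→φ6] = [F, F]
r6 m[rain→φ8] = [F, F]
r6 m[rain→φ9] = [F, F]
r6 m[wet→φ3] = [F, F]
r6 m[wet→φ5] = [F, F]
r6 m[wet→φ6] = [F, F]
r6 m[wet→φ8] = [F, F]
r6 m[sun→φ1] = [F, F]
r6 m[sun→φ2] = [F, F]
r6 m[sun→φ5] = [F, F]
r6 m[sun→φ7] = [F, F]
r6 m[sun→φ9] = [F, F]
r6 m[slip→φ0] = [T, T]
r6 m[snow→φ4] = [F, F]
r6 m[snow→φ7] = [F, F]
fixed point reached at round 6
messages reach a fixed point at round 6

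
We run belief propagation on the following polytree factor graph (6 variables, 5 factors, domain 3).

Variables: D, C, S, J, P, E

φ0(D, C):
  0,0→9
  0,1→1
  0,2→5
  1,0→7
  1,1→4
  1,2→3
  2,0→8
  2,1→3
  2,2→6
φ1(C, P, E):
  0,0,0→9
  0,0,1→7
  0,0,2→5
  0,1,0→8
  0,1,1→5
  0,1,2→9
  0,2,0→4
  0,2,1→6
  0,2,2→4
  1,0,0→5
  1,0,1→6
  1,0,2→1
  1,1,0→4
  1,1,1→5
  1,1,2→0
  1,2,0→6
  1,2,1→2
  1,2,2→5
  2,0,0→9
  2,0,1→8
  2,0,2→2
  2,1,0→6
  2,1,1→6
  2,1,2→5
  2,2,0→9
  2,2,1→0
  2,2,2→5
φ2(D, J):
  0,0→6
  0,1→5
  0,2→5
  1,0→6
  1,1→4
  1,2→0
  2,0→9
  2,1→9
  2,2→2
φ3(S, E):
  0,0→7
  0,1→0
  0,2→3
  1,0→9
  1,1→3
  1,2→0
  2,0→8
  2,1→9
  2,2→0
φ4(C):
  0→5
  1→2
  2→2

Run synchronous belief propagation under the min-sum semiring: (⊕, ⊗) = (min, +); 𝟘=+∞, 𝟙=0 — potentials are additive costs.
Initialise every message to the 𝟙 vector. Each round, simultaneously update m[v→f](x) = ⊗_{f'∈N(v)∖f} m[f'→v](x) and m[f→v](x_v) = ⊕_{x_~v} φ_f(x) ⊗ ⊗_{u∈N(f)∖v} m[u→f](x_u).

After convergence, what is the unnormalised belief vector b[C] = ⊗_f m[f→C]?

init: all messages = 𝟙 over 3 values
r1 m[φ0→D] = [1, 3, 3]
r1 m[φ0→C] = [7, 1, 3]
r1 m[φ1→C] = [4, 0, 0]
r1 m[φ1→P] = [1, 0, 0]
r1 m[φ1→E] = [4, 0, 0]
r1 m[φ2→D] = [5, 0, 2]
r1 m[φ2→J] = [6, 4, 0]
r1 m[φ3→S] = [0, 0, 0]
r1 m[φ3→E] = [7, 0, 0]
r1 m[φ4→C] = [5, 2, 2]
r1 m[D→φ0] = [0, 0, 0]
r1 m[D→φ2] = [0, 0, 0]
r1 m[C→φ0] = [0, 0, 0]
r1 m[C→φ1] = [0, 0, 0]
r1 m[C→φ4] = [0, 0, 0]
r1 m[S→φ3] = [0, 0, 0]
r1 m[J→φ2] = [0, 0, 0]
r1 m[P→φ1] = [0, 0, 0]
r1 m[E→φ1] = [0, 0, 0]
r1 m[E→φ3] = [0, 0, 0]
r2 m[φ0→D] = [1, 3, 3]
r2 m[φ0→C] = [7, 1, 3]
r2 m[φ1→C] = [4, 0, 0]
r2 m[φ1→P] = [1, 0, 0]
r2 m[φ1→E] = [4, 0, 0]
r2 m[φ2→D] = [5, 0, 2]
r2 m[φ2→J] = [6, 4, 0]
r2 m[φ3→S] = [0, 0, 0]
r2 m[φ3→E] = [7, 0, 0]
r2 m[φ4→C] = [5, 2, 2]
r2 m[D→φ0] = [5, 0, 2]
r2 m[D→φ2] = [1, 3, 3]
r2 m[C→φ0] = [9, 2, 2]
r2 m[C→φ1] = [12, 3, 5]
r2 m[C→φ4] = [11, 1, 3]
r2 m[S→φ3] = [0, 0, 0]
r2 m[J→φ2] = [0, 0, 0]
r2 m[P→φ1] = [0, 0, 0]
r2 m[E→φ1] = [7, 0, 0]
r2 m[E→φ3] = [4, 0, 0]
r3 m[φ0→D] = [3, 5, 5]
r3 m[φ0→C] = [7, 4, 3]
r3 m[φ1→C] = [4, 0, 0]
r3 m[φ1→P] = [4, 3, 5]
r3 m[φ1→E] = [7, 5, 3]
r3 m[φ2→D] = [5, 0, 2]
r3 m[φ2→J] = [7, 6, 3]
r3 m[φ3→S] = [0, 0, 0]
r3 m[φ3→E] = [7, 0, 0]
r3 m[φ4→C] = [5, 2, 2]
r3 m[D→φ0] = [5, 0, 2]
r3 m[D→φ2] = [1, 3, 3]
r3 m[C→φ0] = [9, 2, 2]
r3 m[C→φ1] = [12, 3, 5]
r3 m[C→φ4] = [11, 1, 3]
r3 m[S→φ3] = [0, 0, 0]
r3 m[J→φ2] = [0, 0, 0]
r3 m[P→φ1] = [0, 0, 0]
r3 m[E→φ1] = [7, 0, 0]
r3 m[E→φ3] = [4, 0, 0]
r4 m[φ0→D] = [3, 5, 5]
r4 m[φ0→C] = [7, 4, 3]
r4 m[φ1→C] = [4, 0, 0]
r4 m[φ1→P] = [4, 3, 5]
r4 m[φ1→E] = [7, 5, 3]
r4 m[φ2→D] = [5, 0, 2]
r4 m[φ2→J] = [7, 6, 3]
r4 m[φ3→S] = [0, 0, 0]
r4 m[φ3→E] = [7, 0, 0]
r4 m[φ4→C] = [5, 2, 2]
r4 m[D→φ0] = [5, 0, 2]
r4 m[D→φ2] = [3, 5, 5]
r4 m[C→φ0] = [9, 2, 2]
r4 m[C→φ1] = [12, 6, 5]
r4 m[C→φ4] = [11, 4, 3]
r4 m[S→φ3] = [0, 0, 0]
r4 m[J→φ2] = [0, 0, 0]
r4 m[P→φ1] = [0, 0, 0]
r4 m[E→φ1] = [7, 0, 0]
r4 m[E→φ3] = [7, 5, 3]
r5 m[φ0→D] = [3, 5, 5]
r5 m[φ0→C] = [7, 4, 3]
r5 m[φ1→C] = [4, 0, 0]
r5 m[φ1→P] = [7, 6, 5]
r5 m[φ1→E] = [10, 5, 6]
r5 m[φ2→D] = [5, 0, 2]
r5 m[φ2→J] = [9, 8, 5]
r5 m[φ3→S] = [5, 3, 3]
r5 m[φ3→E] = [7, 0, 0]
r5 m[φ4→C] = [5, 2, 2]
r5 m[D→φ0] = [5, 0, 2]
r5 m[D→φ2] = [3, 5, 5]
r5 m[C→φ0] = [9, 2, 2]
r5 m[C→φ1] = [12, 6, 5]
r5 m[C→φ4] = [11, 4, 3]
r5 m[S→φ3] = [0, 0, 0]
r5 m[J→φ2] = [0, 0, 0]
r5 m[P→φ1] = [0, 0, 0]
r5 m[E→φ1] = [7, 0, 0]
r5 m[E→φ3] = [7, 5, 3]
r6 m[φ0→D] = [3, 5, 5]
r6 m[φ0→C] = [7, 4, 3]
r6 m[φ1→C] = [4, 0, 0]
r6 m[φ1→P] = [7, 6, 5]
r6 m[φ1→E] = [10, 5, 6]
r6 m[φ2→D] = [5, 0, 2]
r6 m[φ2→J] = [9, 8, 5]
r6 m[φ3→S] = [5, 3, 3]
r6 m[φ3→E] = [7, 0, 0]
r6 m[φ4→C] = [5, 2, 2]
r6 m[D→φ0] = [5, 0, 2]
r6 m[D→φ2] = [3, 5, 5]
r6 m[C→φ0] = [9, 2, 2]
r6 m[C→φ1] = [12, 6, 5]
r6 m[C→φ4] = [11, 4, 3]
r6 m[S→φ3] = [0, 0, 0]
r6 m[J→φ2] = [0, 0, 0]
r6 m[P→φ1] = [0, 0, 0]
r6 m[E→φ1] = [7, 0, 0]
r6 m[E→φ3] = [10, 5, 6]
r7 m[φ0→D] = [3, 5, 5]
r7 m[φ0→C] = [7, 4, 3]
r7 m[φ1→C] = [4, 0, 0]
r7 m[φ1→P] = [7, 6, 5]
r7 m[φ1→E] = [10, 5, 6]
r7 m[φ2→D] = [5, 0, 2]
r7 m[φ2→J] = [9, 8, 5]
r7 m[φ3→S] = [5, 6, 6]
r7 m[φ3→E] = [7, 0, 0]
r7 m[φ4→C] = [5, 2, 2]
r7 m[D→φ0] = [5, 0, 2]
r7 m[D→φ2] = [3, 5, 5]
r7 m[C→φ0] = [9, 2, 2]
r7 m[C→φ1] = [12, 6, 5]
r7 m[C→φ4] = [11, 4, 3]
r7 m[S→φ3] = [0, 0, 0]
r7 m[J→φ2] = [0, 0, 0]
r7 m[P→φ1] = [0, 0, 0]
r7 m[E→φ1] = [7, 0, 0]
r7 m[E→φ3] = [10, 5, 6]
r8 m[φ0→D] = [3, 5, 5]
r8 m[φ0→C] = [7, 4, 3]
r8 m[φ1→C] = [4, 0, 0]
r8 m[φ1→P] = [7, 6, 5]
r8 m[φ1→E] = [10, 5, 6]
r8 m[φ2→D] = [5, 0, 2]
r8 m[φ2→J] = [9, 8, 5]
r8 m[φ3→S] = [5, 6, 6]
r8 m[φ3→E] = [7, 0, 0]
r8 m[φ4→C] = [5, 2, 2]
r8 m[D→φ0] = [5, 0, 2]
r8 m[D→φ2] = [3, 5, 5]
r8 m[C→φ0] = [9, 2, 2]
r8 m[C→φ1] = [12, 6, 5]
r8 m[C→φ4] = [11, 4, 3]
r8 m[S→φ3] = [0, 0, 0]
r8 m[J→φ2] = [0, 0, 0]
r8 m[P→φ1] = [0, 0, 0]
r8 m[E→φ1] = [7, 0, 0]
r8 m[E→φ3] = [10, 5, 6]
fixed point reached at round 8
b[C] = ⊗ incoming = [16, 6, 5]

b[C] = [16, 6, 5]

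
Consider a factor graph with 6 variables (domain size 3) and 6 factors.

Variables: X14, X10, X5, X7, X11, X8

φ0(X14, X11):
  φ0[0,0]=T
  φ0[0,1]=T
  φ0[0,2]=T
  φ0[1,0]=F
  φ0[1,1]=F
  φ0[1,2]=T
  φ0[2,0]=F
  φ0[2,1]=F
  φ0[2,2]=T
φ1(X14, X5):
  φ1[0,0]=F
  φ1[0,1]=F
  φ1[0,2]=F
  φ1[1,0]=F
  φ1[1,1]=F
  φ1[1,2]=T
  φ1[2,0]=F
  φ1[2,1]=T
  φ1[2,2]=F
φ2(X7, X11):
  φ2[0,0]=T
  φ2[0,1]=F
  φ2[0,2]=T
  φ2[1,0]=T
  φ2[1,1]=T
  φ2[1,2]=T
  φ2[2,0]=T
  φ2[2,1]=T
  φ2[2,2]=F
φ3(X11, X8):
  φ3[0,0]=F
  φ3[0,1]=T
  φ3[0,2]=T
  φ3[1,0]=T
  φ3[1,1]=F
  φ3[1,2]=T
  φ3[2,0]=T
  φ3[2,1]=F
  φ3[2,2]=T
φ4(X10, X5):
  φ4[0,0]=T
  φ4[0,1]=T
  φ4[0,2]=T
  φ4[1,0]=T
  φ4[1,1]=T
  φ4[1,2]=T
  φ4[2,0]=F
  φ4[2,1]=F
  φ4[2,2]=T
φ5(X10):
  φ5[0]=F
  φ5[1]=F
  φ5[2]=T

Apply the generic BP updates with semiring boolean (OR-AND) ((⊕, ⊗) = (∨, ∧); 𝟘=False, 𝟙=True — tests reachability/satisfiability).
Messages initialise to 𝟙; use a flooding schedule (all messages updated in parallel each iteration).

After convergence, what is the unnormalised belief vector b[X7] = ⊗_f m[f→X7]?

b[X7] = [T, T, F]

init: all messages = 𝟙 over 3 values
r1 m[φ0→X14] = [T, T, T]
r1 m[φ0→X11] = [T, T, T]
r1 m[φ1→X14] = [F, T, T]
r1 m[φ1→X5] = [F, T, T]
r1 m[φ2→X7] = [T, T, T]
r1 m[φ2→X11] = [T, T, T]
r1 m[φ3→X11] = [T, T, T]
r1 m[φ3→X8] = [T, T, T]
r1 m[φ4→X10] = [T, T, T]
r1 m[φ4→X5] = [T, T, T]
r1 m[φ5→X10] = [F, F, T]
r1 m[X14→φ0] = [T, T, T]
r1 m[X14→φ1] = [T, T, T]
r1 m[X10→φ4] = [T, T, T]
r1 m[X10→φ5] = [T, T, T]
r1 m[X5→φ1] = [T, T, T]
r1 m[X5→φ4] = [T, T, T]
r1 m[X7→φ2] = [T, T, T]
r1 m[X11→φ0] = [T, T, T]
r1 m[X11→φ2] = [T, T, T]
r1 m[X11→φ3] = [T, T, T]
r1 m[X8→φ3] = [T, T, T]
r2 m[φ0→X14] = [T, T, T]
r2 m[φ0→X11] = [T, T, T]
r2 m[φ1→X14] = [F, T, T]
r2 m[φ1→X5] = [F, T, T]
r2 m[φ2→X7] = [T, T, T]
r2 m[φ2→X11] = [T, T, T]
r2 m[φ3→X11] = [T, T, T]
r2 m[φ3→X8] = [T, T, T]
r2 m[φ4→X10] = [T, T, T]
r2 m[φ4→X5] = [T, T, T]
r2 m[φ5→X10] = [F, F, T]
r2 m[X14→φ0] = [F, T, T]
r2 m[X14→φ1] = [T, T, T]
r2 m[X10→φ4] = [F, F, T]
r2 m[X10→φ5] = [T, T, T]
r2 m[X5→φ1] = [T, T, T]
r2 m[X5→φ4] = [F, T, T]
r2 m[X7→φ2] = [T, T, T]
r2 m[X11→φ0] = [T, T, T]
r2 m[X11→φ2] = [T, T, T]
r2 m[X11→φ3] = [T, T, T]
r2 m[X8→φ3] = [T, T, T]
r3 m[φ0→X14] = [T, T, T]
r3 m[φ0→X11] = [F, F, T]
r3 m[φ1→X14] = [F, T, T]
r3 m[φ1→X5] = [F, T, T]
r3 m[φ2→X7] = [T, T, T]
r3 m[φ2→X11] = [T, T, T]
r3 m[φ3→X11] = [T, T, T]
r3 m[φ3→X8] = [T, T, T]
r3 m[φ4→X10] = [T, T, T]
r3 m[φ4→X5] = [F, F, T]
r3 m[φ5→X10] = [F, F, T]
r3 m[X14→φ0] = [F, T, T]
r3 m[X14→φ1] = [T, T, T]
r3 m[X10→φ4] = [F, F, T]
r3 m[X10→φ5] = [T, T, T]
r3 m[X5→φ1] = [T, T, T]
r3 m[X5→φ4] = [F, T, T]
r3 m[X7→φ2] = [T, T, T]
r3 m[X11→φ0] = [T, T, T]
r3 m[X11→φ2] = [T, T, T]
r3 m[X11→φ3] = [T, T, T]
r3 m[X8→φ3] = [T, T, T]
r4 m[φ0→X14] = [T, T, T]
r4 m[φ0→X11] = [F, F, T]
r4 m[φ1→X14] = [F, T, T]
r4 m[φ1→X5] = [F, T, T]
r4 m[φ2→X7] = [T, T, T]
r4 m[φ2→X11] = [T, T, T]
r4 m[φ3→X11] = [T, T, T]
r4 m[φ3→X8] = [T, T, T]
r4 m[φ4→X10] = [T, T, T]
r4 m[φ4→X5] = [F, F, T]
r4 m[φ5→X10] = [F, F, T]
r4 m[X14→φ0] = [F, T, T]
r4 m[X14→φ1] = [T, T, T]
r4 m[X10→φ4] = [F, F, T]
r4 m[X10→φ5] = [T, T, T]
r4 m[X5→φ1] = [F, F, T]
r4 m[X5→φ4] = [F, T, T]
r4 m[X7→φ2] = [T, T, T]
r4 m[X11→φ0] = [T, T, T]
r4 m[X11→φ2] = [F, F, T]
r4 m[X11→φ3] = [F, F, T]
r4 m[X8→φ3] = [T, T, T]
r5 m[φ0→X14] = [T, T, T]
r5 m[φ0→X11] = [F, F, T]
r5 m[φ1→X14] = [F, T, F]
r5 m[φ1→X5] = [F, T, T]
r5 m[φ2→X7] = [T, T, F]
r5 m[φ2→X11] = [T, T, T]
r5 m[φ3→X11] = [T, T, T]
r5 m[φ3→X8] = [T, F, T]
r5 m[φ4→X10] = [T, T, T]
r5 m[φ4→X5] = [F, F, T]
r5 m[φ5→X10] = [F, F, T]
r5 m[X14→φ0] = [F, T, T]
r5 m[X14→φ1] = [T, T, T]
r5 m[X10→φ4] = [F, F, T]
r5 m[X10→φ5] = [T, T, T]
r5 m[X5→φ1] = [F, F, T]
r5 m[X5→φ4] = [F, T, T]
r5 m[X7→φ2] = [T, T, T]
r5 m[X11→φ0] = [T, T, T]
r5 m[X11→φ2] = [F, F, T]
r5 m[X11→φ3] = [F, F, T]
r5 m[X8→φ3] = [T, T, T]
r6 m[φ0→X14] = [T, T, T]
r6 m[φ0→X11] = [F, F, T]
r6 m[φ1→X14] = [F, T, F]
r6 m[φ1→X5] = [F, T, T]
r6 m[φ2→X7] = [T, T, F]
r6 m[φ2→X11] = [T, T, T]
r6 m[φ3→X11] = [T, T, T]
r6 m[φ3→X8] = [T, F, T]
r6 m[φ4→X10] = [T, T, T]
r6 m[φ4→X5] = [F, F, T]
r6 m[φ5→X10] = [F, F, T]
r6 m[X14→φ0] = [F, T, F]
r6 m[X14→φ1] = [T, T, T]
r6 m[X10→φ4] = [F, F, T]
r6 m[X10→φ5] = [T, T, T]
r6 m[X5→φ1] = [F, F, T]
r6 m[X5→φ4] = [F, T, T]
r6 m[X7→φ2] = [T, T, T]
r6 m[X11→φ0] = [T, T, T]
r6 m[X11→φ2] = [F, F, T]
r6 m[X11→φ3] = [F, F, T]
r6 m[X8→φ3] = [T, T, T]
r7 m[φ0→X14] = [T, T, T]
r7 m[φ0→X11] = [F, F, T]
r7 m[φ1→X14] = [F, T, F]
r7 m[φ1→X5] = [F, T, T]
r7 m[φ2→X7] = [T, T, F]
r7 m[φ2→X11] = [T, T, T]
r7 m[φ3→X11] = [T, T, T]
r7 m[φ3→X8] = [T, F, T]
r7 m[φ4→X10] = [T, T, T]
r7 m[φ4→X5] = [F, F, T]
r7 m[φ5→X10] = [F, F, T]
r7 m[X14→φ0] = [F, T, F]
r7 m[X14→φ1] = [T, T, T]
r7 m[X10→φ4] = [F, F, T]
r7 m[X10→φ5] = [T, T, T]
r7 m[X5→φ1] = [F, F, T]
r7 m[X5→φ4] = [F, T, T]
r7 m[X7→φ2] = [T, T, T]
r7 m[X11→φ0] = [T, T, T]
r7 m[X11→φ2] = [F, F, T]
r7 m[X11→φ3] = [F, F, T]
r7 m[X8→φ3] = [T, T, T]
fixed point reached at round 7
b[X7] = ⊗ incoming = [T, T, F]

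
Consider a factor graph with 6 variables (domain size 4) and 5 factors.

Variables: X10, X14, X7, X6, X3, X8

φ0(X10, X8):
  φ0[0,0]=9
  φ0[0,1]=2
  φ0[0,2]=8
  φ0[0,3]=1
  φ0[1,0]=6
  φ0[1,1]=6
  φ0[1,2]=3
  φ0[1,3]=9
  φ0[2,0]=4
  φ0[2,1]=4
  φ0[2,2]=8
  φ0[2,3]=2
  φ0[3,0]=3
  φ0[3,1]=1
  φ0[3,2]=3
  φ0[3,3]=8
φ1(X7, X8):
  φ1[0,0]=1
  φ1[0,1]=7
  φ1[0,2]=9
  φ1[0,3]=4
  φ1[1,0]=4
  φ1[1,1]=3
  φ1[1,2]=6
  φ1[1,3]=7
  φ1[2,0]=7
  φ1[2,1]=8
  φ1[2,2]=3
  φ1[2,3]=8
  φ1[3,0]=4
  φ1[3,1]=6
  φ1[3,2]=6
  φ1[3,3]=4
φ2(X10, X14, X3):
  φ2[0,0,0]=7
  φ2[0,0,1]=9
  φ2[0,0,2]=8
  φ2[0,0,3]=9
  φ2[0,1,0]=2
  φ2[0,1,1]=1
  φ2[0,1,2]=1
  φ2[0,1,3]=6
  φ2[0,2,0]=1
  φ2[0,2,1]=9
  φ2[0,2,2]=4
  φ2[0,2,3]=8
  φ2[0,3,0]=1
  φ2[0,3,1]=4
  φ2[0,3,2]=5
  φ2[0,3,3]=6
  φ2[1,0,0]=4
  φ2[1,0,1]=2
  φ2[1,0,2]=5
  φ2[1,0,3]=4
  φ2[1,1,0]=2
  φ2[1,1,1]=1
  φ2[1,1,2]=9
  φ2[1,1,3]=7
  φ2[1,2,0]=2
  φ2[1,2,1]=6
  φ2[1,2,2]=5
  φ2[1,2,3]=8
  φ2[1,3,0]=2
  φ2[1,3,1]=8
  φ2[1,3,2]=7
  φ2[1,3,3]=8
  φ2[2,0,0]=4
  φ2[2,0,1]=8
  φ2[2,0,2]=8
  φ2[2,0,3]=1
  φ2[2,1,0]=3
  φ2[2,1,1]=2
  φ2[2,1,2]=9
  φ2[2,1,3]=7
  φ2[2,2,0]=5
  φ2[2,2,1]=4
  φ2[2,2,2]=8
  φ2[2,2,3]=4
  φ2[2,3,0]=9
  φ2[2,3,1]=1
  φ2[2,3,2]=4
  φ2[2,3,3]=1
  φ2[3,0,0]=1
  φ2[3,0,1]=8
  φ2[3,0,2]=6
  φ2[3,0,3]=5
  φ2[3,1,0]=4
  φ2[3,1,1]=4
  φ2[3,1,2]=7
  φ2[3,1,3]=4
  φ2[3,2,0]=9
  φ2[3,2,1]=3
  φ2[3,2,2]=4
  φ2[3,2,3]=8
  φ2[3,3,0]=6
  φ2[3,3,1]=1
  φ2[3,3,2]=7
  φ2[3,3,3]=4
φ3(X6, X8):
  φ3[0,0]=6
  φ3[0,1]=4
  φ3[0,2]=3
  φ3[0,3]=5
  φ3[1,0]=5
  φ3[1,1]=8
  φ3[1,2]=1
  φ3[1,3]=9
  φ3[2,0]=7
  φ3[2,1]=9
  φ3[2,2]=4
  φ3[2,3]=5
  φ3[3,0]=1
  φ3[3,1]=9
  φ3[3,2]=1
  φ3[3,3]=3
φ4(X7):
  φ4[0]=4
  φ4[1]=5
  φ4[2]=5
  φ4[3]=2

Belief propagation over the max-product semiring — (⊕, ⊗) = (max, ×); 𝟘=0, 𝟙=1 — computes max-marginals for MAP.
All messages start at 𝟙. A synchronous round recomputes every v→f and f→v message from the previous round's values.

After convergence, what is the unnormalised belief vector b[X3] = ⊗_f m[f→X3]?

b[X3] = [25920, 25920, 29160, 25920]

init: all messages = 𝟙 over 4 values
r1 m[φ0→X10] = [9, 9, 8, 8]
r1 m[φ0→X8] = [9, 6, 8, 9]
r1 m[φ1→X7] = [9, 7, 8, 6]
r1 m[φ1→X8] = [7, 8, 9, 8]
r1 m[φ2→X10] = [9, 9, 9, 9]
r1 m[φ2→X14] = [9, 9, 9, 9]
r1 m[φ2→X3] = [9, 9, 9, 9]
r1 m[φ3→X6] = [6, 9, 9, 9]
r1 m[φ3→X8] = [7, 9, 4, 9]
r1 m[φ4→X7] = [4, 5, 5, 2]
r1 m[X10→φ0] = [1, 1, 1, 1]
r1 m[X10→φ2] = [1, 1, 1, 1]
r1 m[X14→φ2] = [1, 1, 1, 1]
r1 m[X7→φ1] = [1, 1, 1, 1]
r1 m[X7→φ4] = [1, 1, 1, 1]
r1 m[X6→φ3] = [1, 1, 1, 1]
r1 m[X3→φ2] = [1, 1, 1, 1]
r1 m[X8→φ0] = [1, 1, 1, 1]
r1 m[X8→φ1] = [1, 1, 1, 1]
r1 m[X8→φ3] = [1, 1, 1, 1]
r2 m[φ0→X10] = [9, 9, 8, 8]
r2 m[φ0→X8] = [9, 6, 8, 9]
r2 m[φ1→X7] = [9, 7, 8, 6]
r2 m[φ1→X8] = [7, 8, 9, 8]
r2 m[φ2→X10] = [9, 9, 9, 9]
r2 m[φ2→X14] = [9, 9, 9, 9]
r2 m[φ2→X3] = [9, 9, 9, 9]
r2 m[φ3→X6] = [6, 9, 9, 9]
r2 m[φ3→X8] = [7, 9, 4, 9]
r2 m[φ4→X7] = [4, 5, 5, 2]
r2 m[X10→φ0] = [9, 9, 9, 9]
r2 m[X10→φ2] = [9, 9, 8, 8]
r2 m[X14→φ2] = [1, 1, 1, 1]
r2 m[X7→φ1] = [4, 5, 5, 2]
r2 m[X7→φ4] = [9, 7, 8, 6]
r2 m[X6→φ3] = [1, 1, 1, 1]
r2 m[X3→φ2] = [1, 1, 1, 1]
r2 m[X8→φ0] = [49, 72, 36, 72]
r2 m[X8→φ1] = [63, 54, 32, 81]
r2 m[X8→φ3] = [63, 48, 72, 72]
r3 m[φ0→X10] = [441, 648, 288, 576]
r3 m[φ0→X8] = [81, 54, 72, 81]
r3 m[φ1→X7] = [378, 567, 648, 324]
r3 m[φ1→X8] = [35, 40, 36, 40]
r3 m[φ2→X10] = [9, 9, 9, 9]
r3 m[φ2→X14] = [81, 81, 81, 72]
r3 m[φ2→X3] = [72, 81, 81, 81]
r3 m[φ3→X6] = [378, 648, 441, 432]
r3 m[φ3→X8] = [7, 9, 4, 9]
r3 m[φ4→X7] = [4, 5, 5, 2]
r3 m[X10→φ0] = [9, 9, 9, 9]
r3 m[X10→φ2] = [9, 9, 8, 8]
r3 m[X14→φ2] = [1, 1, 1, 1]
r3 m[X7→φ1] = [4, 5, 5, 2]
r3 m[X7→φ4] = [9, 7, 8, 6]
r3 m[X6→φ3] = [1, 1, 1, 1]
r3 m[X3→φ2] = [1, 1, 1, 1]
r3 m[X8→φ0] = [49, 72, 36, 72]
r3 m[X8→φ1] = [63, 54, 32, 81]
r3 m[X8→φ3] = [63, 48, 72, 72]
r4 m[φ0→X10] = [441, 648, 288, 576]
r4 m[φ0→X8] = [81, 54, 72, 81]
r4 m[φ1→X7] = [378, 567, 648, 324]
r4 m[φ1→X8] = [35, 40, 36, 40]
r4 m[φ2→X10] = [9, 9, 9, 9]
r4 m[φ2→X14] = [81, 81, 81, 72]
r4 m[φ2→X3] = [72, 81, 81, 81]
r4 m[φ3→X6] = [378, 648, 441, 432]
r4 m[φ3→X8] = [7, 9, 4, 9]
r4 m[φ4→X7] = [4, 5, 5, 2]
r4 m[X10→φ0] = [9, 9, 9, 9]
r4 m[X10→φ2] = [441, 648, 288, 576]
r4 m[X14→φ2] = [1, 1, 1, 1]
r4 m[X7→φ1] = [4, 5, 5, 2]
r4 m[X7→φ4] = [378, 567, 648, 324]
r4 m[X6→φ3] = [1, 1, 1, 1]
r4 m[X3→φ2] = [1, 1, 1, 1]
r4 m[X8→φ0] = [245, 360, 144, 360]
r4 m[X8→φ1] = [567, 486, 288, 729]
r4 m[X8→φ3] = [2835, 2160, 2592, 3240]
r5 m[φ0→X10] = [2205, 3240, 1440, 2880]
r5 m[φ0→X8] = [81, 54, 72, 81]
r5 m[φ1→X7] = [3402, 5103, 5832, 2916]
r5 m[φ1→X8] = [35, 40, 36, 40]
r5 m[φ2→X10] = [9, 9, 9, 9]
r5 m[φ2→X14] = [4608, 5832, 5184, 5184]
r5 m[φ2→X3] = [5184, 5184, 5832, 5184]
r5 m[φ3→X6] = [17010, 29160, 19845, 19440]
r5 m[φ3→X8] = [7, 9, 4, 9]
r5 m[φ4→X7] = [4, 5, 5, 2]
r5 m[X10→φ0] = [9, 9, 9, 9]
r5 m[X10→φ2] = [441, 648, 288, 576]
r5 m[X14→φ2] = [1, 1, 1, 1]
r5 m[X7→φ1] = [4, 5, 5, 2]
r5 m[X7→φ4] = [378, 567, 648, 324]
r5 m[X6→φ3] = [1, 1, 1, 1]
r5 m[X3→φ2] = [1, 1, 1, 1]
r5 m[X8→φ0] = [245, 360, 144, 360]
r5 m[X8→φ1] = [567, 486, 288, 729]
r5 m[X8→φ3] = [2835, 2160, 2592, 3240]
r6 m[φ0→X10] = [2205, 3240, 1440, 2880]
r6 m[φ0→X8] = [81, 54, 72, 81]
r6 m[φ1→X7] = [3402, 5103, 5832, 2916]
r6 m[φ1→X8] = [35, 40, 36, 40]
r6 m[φ2→X10] = [9, 9, 9, 9]
r6 m[φ2→X14] = [4608, 5832, 5184, 5184]
r6 m[φ2→X3] = [5184, 5184, 5832, 5184]
r6 m[φ3→X6] = [17010, 29160, 19845, 19440]
r6 m[φ3→X8] = [7, 9, 4, 9]
r6 m[φ4→X7] = [4, 5, 5, 2]
r6 m[X10→φ0] = [9, 9, 9, 9]
r6 m[X10→φ2] = [2205, 3240, 1440, 2880]
r6 m[X14→φ2] = [1, 1, 1, 1]
r6 m[X7→φ1] = [4, 5, 5, 2]
r6 m[X7→φ4] = [3402, 5103, 5832, 2916]
r6 m[X6→φ3] = [1, 1, 1, 1]
r6 m[X3→φ2] = [1, 1, 1, 1]
r6 m[X8→φ0] = [245, 360, 144, 360]
r6 m[X8→φ1] = [567, 486, 288, 729]
r6 m[X8→φ3] = [2835, 2160, 2592, 3240]
r7 m[φ0→X10] = [2205, 3240, 1440, 2880]
r7 m[φ0→X8] = [81, 54, 72, 81]
r7 m[φ1→X7] = [3402, 5103, 5832, 2916]
r7 m[φ1→X8] = [35, 40, 36, 40]
r7 m[φ2→X10] = [9, 9, 9, 9]
r7 m[φ2→X14] = [23040, 29160, 25920, 25920]
r7 m[φ2→X3] = [25920, 25920, 29160, 25920]
r7 m[φ3→X6] = [17010, 29160, 19845, 19440]
r7 m[φ3→X8] = [7, 9, 4, 9]
r7 m[φ4→X7] = [4, 5, 5, 2]
r7 m[X10→φ0] = [9, 9, 9, 9]
r7 m[X10→φ2] = [2205, 3240, 1440, 2880]
r7 m[X14→φ2] = [1, 1, 1, 1]
r7 m[X7→φ1] = [4, 5, 5, 2]
r7 m[X7→φ4] = [3402, 5103, 5832, 2916]
r7 m[X6→φ3] = [1, 1, 1, 1]
r7 m[X3→φ2] = [1, 1, 1, 1]
r7 m[X8→φ0] = [245, 360, 144, 360]
r7 m[X8→φ1] = [567, 486, 288, 729]
r7 m[X8→φ3] = [2835, 2160, 2592, 3240]
r8 m[φ0→X10] = [2205, 3240, 1440, 2880]
r8 m[φ0→X8] = [81, 54, 72, 81]
r8 m[φ1→X7] = [3402, 5103, 5832, 2916]
r8 m[φ1→X8] = [35, 40, 36, 40]
r8 m[φ2→X10] = [9, 9, 9, 9]
r8 m[φ2→X14] = [23040, 29160, 25920, 25920]
r8 m[φ2→X3] = [25920, 25920, 29160, 25920]
r8 m[φ3→X6] = [17010, 29160, 19845, 19440]
r8 m[φ3→X8] = [7, 9, 4, 9]
r8 m[φ4→X7] = [4, 5, 5, 2]
r8 m[X10→φ0] = [9, 9, 9, 9]
r8 m[X10→φ2] = [2205, 3240, 1440, 2880]
r8 m[X14→φ2] = [1, 1, 1, 1]
r8 m[X7→φ1] = [4, 5, 5, 2]
r8 m[X7→φ4] = [3402, 5103, 5832, 2916]
r8 m[X6→φ3] = [1, 1, 1, 1]
r8 m[X3→φ2] = [1, 1, 1, 1]
r8 m[X8→φ0] = [245, 360, 144, 360]
r8 m[X8→φ1] = [567, 486, 288, 729]
r8 m[X8→φ3] = [2835, 2160, 2592, 3240]
fixed point reached at round 8
b[X3] = ⊗ incoming = [25920, 25920, 29160, 25920]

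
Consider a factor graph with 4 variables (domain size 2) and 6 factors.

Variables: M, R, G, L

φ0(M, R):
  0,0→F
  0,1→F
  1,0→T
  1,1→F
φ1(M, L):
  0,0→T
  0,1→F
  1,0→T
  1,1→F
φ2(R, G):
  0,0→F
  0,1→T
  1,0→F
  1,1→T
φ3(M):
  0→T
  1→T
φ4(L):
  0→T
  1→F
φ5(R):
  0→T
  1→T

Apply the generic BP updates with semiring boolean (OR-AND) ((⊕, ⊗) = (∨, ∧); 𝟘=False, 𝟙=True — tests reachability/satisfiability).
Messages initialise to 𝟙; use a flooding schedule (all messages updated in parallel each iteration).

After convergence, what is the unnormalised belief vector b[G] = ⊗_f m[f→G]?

b[G] = [F, T]

init: all messages = 𝟙 over 2 values
r1 m[φ0→M] = [F, T]
r1 m[φ0→R] = [T, F]
r1 m[φ1→M] = [T, T]
r1 m[φ1→L] = [T, F]
r1 m[φ2→R] = [T, T]
r1 m[φ2→G] = [F, T]
r1 m[φ3→M] = [T, T]
r1 m[φ4→L] = [T, F]
r1 m[φ5→R] = [T, T]
r1 m[M→φ0] = [T, T]
r1 m[M→φ1] = [T, T]
r1 m[M→φ3] = [T, T]
r1 m[R→φ0] = [T, T]
r1 m[R→φ2] = [T, T]
r1 m[R→φ5] = [T, T]
r1 m[G→φ2] = [T, T]
r1 m[L→φ1] = [T, T]
r1 m[L→φ4] = [T, T]
r2 m[φ0→M] = [F, T]
r2 m[φ0→R] = [T, F]
r2 m[φ1→M] = [T, T]
r2 m[φ1→L] = [T, F]
r2 m[φ2→R] = [T, T]
r2 m[φ2→G] = [F, T]
r2 m[φ3→M] = [T, T]
r2 m[φ4→L] = [T, F]
r2 m[φ5→R] = [T, T]
r2 m[M→φ0] = [T, T]
r2 m[M→φ1] = [F, T]
r2 m[M→φ3] = [F, T]
r2 m[R→φ0] = [T, T]
r2 m[R→φ2] = [T, F]
r2 m[R→φ5] = [T, F]
r2 m[G→φ2] = [T, T]
r2 m[L→φ1] = [T, F]
r2 m[L→φ4] = [T, F]
r3 m[φ0→M] = [F, T]
r3 m[φ0→R] = [T, F]
r3 m[φ1→M] = [T, T]
r3 m[φ1→L] = [T, F]
r3 m[φ2→R] = [T, T]
r3 m[φ2→G] = [F, T]
r3 m[φ3→M] = [T, T]
r3 m[φ4→L] = [T, F]
r3 m[φ5→R] = [T, T]
r3 m[M→φ0] = [T, T]
r3 m[M→φ1] = [F, T]
r3 m[M→φ3] = [F, T]
r3 m[R→φ0] = [T, T]
r3 m[R→φ2] = [T, F]
r3 m[R→φ5] = [T, F]
r3 m[G→φ2] = [T, T]
r3 m[L→φ1] = [T, F]
r3 m[L→φ4] = [T, F]
fixed point reached at round 3
b[G] = ⊗ incoming = [F, T]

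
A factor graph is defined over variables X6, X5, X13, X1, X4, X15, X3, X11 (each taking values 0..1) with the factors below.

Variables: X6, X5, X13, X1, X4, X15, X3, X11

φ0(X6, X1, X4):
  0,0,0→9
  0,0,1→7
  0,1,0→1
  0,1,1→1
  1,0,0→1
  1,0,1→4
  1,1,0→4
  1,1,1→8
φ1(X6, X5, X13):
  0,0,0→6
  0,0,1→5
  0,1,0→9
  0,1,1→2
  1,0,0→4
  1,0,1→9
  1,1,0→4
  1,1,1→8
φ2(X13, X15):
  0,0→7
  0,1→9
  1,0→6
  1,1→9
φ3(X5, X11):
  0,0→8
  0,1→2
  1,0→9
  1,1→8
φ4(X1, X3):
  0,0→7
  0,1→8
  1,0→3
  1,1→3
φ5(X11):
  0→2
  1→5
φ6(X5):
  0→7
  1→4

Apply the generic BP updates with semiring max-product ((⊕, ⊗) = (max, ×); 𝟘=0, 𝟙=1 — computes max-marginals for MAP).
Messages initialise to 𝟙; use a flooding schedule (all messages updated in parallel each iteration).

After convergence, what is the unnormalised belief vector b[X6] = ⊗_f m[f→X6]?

init: all messages = 𝟙 over 2 values
r1 m[φ0→X6] = [9, 8]
r1 m[φ0→X1] = [9, 8]
r1 m[φ0→X4] = [9, 8]
r1 m[φ1→X6] = [9, 9]
r1 m[φ1→X5] = [9, 9]
r1 m[φ1→X13] = [9, 9]
r1 m[φ2→X13] = [9, 9]
r1 m[φ2→X15] = [7, 9]
r1 m[φ3→X5] = [8, 9]
r1 m[φ3→X11] = [9, 8]
r1 m[φ4→X1] = [8, 3]
r1 m[φ4→X3] = [7, 8]
r1 m[φ5→X11] = [2, 5]
r1 m[φ6→X5] = [7, 4]
r1 m[X6→φ0] = [1, 1]
r1 m[X6→φ1] = [1, 1]
r1 m[X5→φ1] = [1, 1]
r1 m[X5→φ3] = [1, 1]
r1 m[X5→φ6] = [1, 1]
r1 m[X13→φ1] = [1, 1]
r1 m[X13→φ2] = [1, 1]
r1 m[X1→φ0] = [1, 1]
r1 m[X1→φ4] = [1, 1]
r1 m[X4→φ0] = [1, 1]
r1 m[X15→φ2] = [1, 1]
r1 m[X3→φ4] = [1, 1]
r1 m[X11→φ3] = [1, 1]
r1 m[X11→φ5] = [1, 1]
r2 m[φ0→X6] = [9, 8]
r2 m[φ0→X1] = [9, 8]
r2 m[φ0→X4] = [9, 8]
r2 m[φ1→X6] = [9, 9]
r2 m[φ1→X5] = [9, 9]
r2 m[φ1→X13] = [9, 9]
r2 m[φ2→X13] = [9, 9]
r2 m[φ2→X15] = [7, 9]
r2 m[φ3→X5] = [8, 9]
r2 m[φ3→X11] = [9, 8]
r2 m[φ4→X1] = [8, 3]
r2 m[φ4→X3] = [7, 8]
r2 m[φ5→X11] = [2, 5]
r2 m[φ6→X5] = [7, 4]
r2 m[X6→φ0] = [9, 9]
r2 m[X6→φ1] = [9, 8]
r2 m[X5→φ1] = [56, 36]
r2 m[X5→φ3] = [63, 36]
r2 m[X5→φ6] = [72, 81]
r2 m[X13→φ1] = [9, 9]
r2 m[X13→φ2] = [9, 9]
r2 m[X1→φ0] = [8, 3]
r2 m[X1→φ4] = [9, 8]
r2 m[X4→φ0] = [1, 1]
r2 m[X15→φ2] = [1, 1]
r2 m[X3→φ4] = [1, 1]
r2 m[X11→φ3] = [2, 5]
r2 m[X11→φ5] = [9, 8]
r3 m[φ0→X6] = [72, 32]
r3 m[φ0→X1] = [81, 72]
r3 m[φ0→X4] = [648, 504]
r3 m[φ1→X6] = [3024, 4536]
r3 m[φ1→X5] = [648, 729]
r3 m[φ1→X13] = [3024, 4032]
r3 m[φ2→X13] = [9, 9]
r3 m[φ2→X15] = [63, 81]
r3 m[φ3→X5] = [16, 40]
r3 m[φ3→X11] = [504, 288]
r3 m[φ4→X1] = [8, 3]
r3 m[φ4→X3] = [63, 72]
r3 m[φ5→X11] = [2, 5]
r3 m[φ6→X5] = [7, 4]
r3 m[X6→φ0] = [9, 9]
r3 m[X6→φ1] = [9, 8]
r3 m[X5→φ1] = [56, 36]
r3 m[X5→φ3] = [63, 36]
r3 m[X5→φ6] = [72, 81]
r3 m[X13→φ1] = [9, 9]
r3 m[X13→φ2] = [9, 9]
r3 m[X1→φ0] = [8, 3]
r3 m[X1→φ4] = [9, 8]
r3 m[X4→φ0] = [1, 1]
r3 m[X15→φ2] = [1, 1]
r3 m[X3→φ4] = [1, 1]
r3 m[X11→φ3] = [2, 5]
r3 m[X11→φ5] = [9, 8]
r4 m[φ0→X6] = [72, 32]
r4 m[φ0→X1] = [81, 72]
r4 m[φ0→X4] = [648, 504]
r4 m[φ1→X6] = [3024, 4536]
r4 m[φ1→X5] = [648, 729]
r4 m[φ1→X13] = [3024, 4032]
r4 m[φ2→X13] = [9, 9]
r4 m[φ2→X15] = [63, 81]
r4 m[φ3→X5] = [16, 40]
r4 m[φ3→X11] = [504, 288]
r4 m[φ4→X1] = [8, 3]
r4 m[φ4→X3] = [63, 72]
r4 m[φ5→X11] = [2, 5]
r4 m[φ6→X5] = [7, 4]
r4 m[X6→φ0] = [3024, 4536]
r4 m[X6→φ1] = [72, 32]
r4 m[X5→φ1] = [112, 160]
r4 m[X5→φ3] = [4536, 2916]
r4 m[X5→φ6] = [10368, 29160]
r4 m[X13→φ1] = [9, 9]
r4 m[X13→φ2] = [3024, 4032]
r4 m[X1→φ0] = [8, 3]
r4 m[X1→φ4] = [81, 72]
r4 m[X4→φ0] = [1, 1]
r4 m[X15→φ2] = [1, 1]
r4 m[X3→φ4] = [1, 1]
r4 m[X11→φ3] = [2, 5]
r4 m[X11→φ5] = [504, 288]
r5 m[φ0→X6] = [72, 32]
r5 m[φ0→X1] = [27216, 36288]
r5 m[φ0→X4] = [217728, 169344]
r5 m[φ1→X6] = [12960, 11520]
r5 m[φ1→X5] = [3888, 5832]
r5 m[φ1→X13] = [103680, 40960]
r5 m[φ2→X13] = [9, 9]
r5 m[φ2→X15] = [24192, 36288]
r5 m[φ3→X5] = [16, 40]
r5 m[φ3→X11] = [36288, 23328]
r5 m[φ4→X1] = [8, 3]
r5 m[φ4→X3] = [567, 648]
r5 m[φ5→X11] = [2, 5]
r5 m[φ6→X5] = [7, 4]
r5 m[X6→φ0] = [3024, 4536]
r5 m[X6→φ1] = [72, 32]
r5 m[X5→φ1] = [112, 160]
r5 m[X5→φ3] = [4536, 2916]
r5 m[X5→φ6] = [10368, 29160]
r5 m[X13→φ1] = [9, 9]
r5 m[X13→φ2] = [3024, 4032]
r5 m[X1→φ0] = [8, 3]
r5 m[X1→φ4] = [81, 72]
r5 m[X4→φ0] = [1, 1]
r5 m[X15→φ2] = [1, 1]
r5 m[X3→φ4] = [1, 1]
r5 m[X11→φ3] = [2, 5]
r5 m[X11→φ5] = [504, 288]
r6 m[φ0→X6] = [72, 32]
r6 m[φ0→X1] = [27216, 36288]
r6 m[φ0→X4] = [217728, 169344]
r6 m[φ1→X6] = [12960, 11520]
r6 m[φ1→X5] = [3888, 5832]
r6 m[φ1→X13] = [103680, 40960]
r6 m[φ2→X13] = [9, 9]
r6 m[φ2→X15] = [24192, 36288]
r6 m[φ3→X5] = [16, 40]
r6 m[φ3→X11] = [36288, 23328]
r6 m[φ4→X1] = [8, 3]
r6 m[φ4→X3] = [567, 648]
r6 m[φ5→X11] = [2, 5]
r6 m[φ6→X5] = [7, 4]
r6 m[X6→φ0] = [12960, 11520]
r6 m[X6→φ1] = [72, 32]
r6 m[X5→φ1] = [112, 160]
r6 m[X5→φ3] = [27216, 23328]
r6 m[X5→φ6] = [62208, 233280]
r6 m[X13→φ1] = [9, 9]
r6 m[X13→φ2] = [103680, 40960]
r6 m[X1→φ0] = [8, 3]
r6 m[X1→φ4] = [27216, 36288]
r6 m[X4→φ0] = [1, 1]
r6 m[X15→φ2] = [1, 1]
r6 m[X3→φ4] = [1, 1]
r6 m[X11→φ3] = [2, 5]
r6 m[X11→φ5] = [36288, 23328]
r7 m[φ0→X6] = [72, 32]
r7 m[φ0→X1] = [116640, 92160]
r7 m[φ0→X4] = [933120, 725760]
r7 m[φ1→X6] = [12960, 11520]
r7 m[φ1→X5] = [3888, 5832]
r7 m[φ1→X13] = [103680, 40960]
r7 m[φ2→X13] = [9, 9]
r7 m[φ2→X15] = [725760, 933120]
r7 m[φ3→X5] = [16, 40]
r7 m[φ3→X11] = [217728, 186624]
r7 m[φ4→X1] = [8, 3]
r7 m[φ4→X3] = [190512, 217728]
r7 m[φ5→X11] = [2, 5]
r7 m[φ6→X5] = [7, 4]
r7 m[X6→φ0] = [12960, 11520]
r7 m[X6→φ1] = [72, 32]
r7 m[X5→φ1] = [112, 160]
r7 m[X5→φ3] = [27216, 23328]
r7 m[X5→φ6] = [62208, 233280]
r7 m[X13→φ1] = [9, 9]
r7 m[X13→φ2] = [103680, 40960]
r7 m[X1→φ0] = [8, 3]
r7 m[X1→φ4] = [27216, 36288]
r7 m[X4→φ0] = [1, 1]
r7 m[X15→φ2] = [1, 1]
r7 m[X3→φ4] = [1, 1]
r7 m[X11→φ3] = [2, 5]
r7 m[X11→φ5] = [36288, 23328]
r8 m[φ0→X6] = [72, 32]
r8 m[φ0→X1] = [116640, 92160]
r8 m[φ0→X4] = [933120, 725760]
r8 m[φ1→X6] = [12960, 11520]
r8 m[φ1→X5] = [3888, 5832]
r8 m[φ1→X13] = [103680, 40960]
r8 m[φ2→X13] = [9, 9]
r8 m[φ2→X15] = [725760, 933120]
r8 m[φ3→X5] = [16, 40]
r8 m[φ3→X11] = [217728, 186624]
r8 m[φ4→X1] = [8, 3]
r8 m[φ4→X3] = [190512, 217728]
r8 m[φ5→X11] = [2, 5]
r8 m[φ6→X5] = [7, 4]
r8 m[X6→φ0] = [12960, 11520]
r8 m[X6→φ1] = [72, 32]
r8 m[X5→φ1] = [112, 160]
r8 m[X5→φ3] = [27216, 23328]
r8 m[X5→φ6] = [62208, 233280]
r8 m[X13→φ1] = [9, 9]
r8 m[X13→φ2] = [103680, 40960]
r8 m[X1→φ0] = [8, 3]
r8 m[X1→φ4] = [116640, 92160]
r8 m[X4→φ0] = [1, 1]
r8 m[X15→φ2] = [1, 1]
r8 m[X3→φ4] = [1, 1]
r8 m[X11→φ3] = [2, 5]
r8 m[X11→φ5] = [217728, 186624]
r9 m[φ0→X6] = [72, 32]
r9 m[φ0→X1] = [116640, 92160]
r9 m[φ0→X4] = [933120, 725760]
r9 m[φ1→X6] = [12960, 11520]
r9 m[φ1→X5] = [3888, 5832]
r9 m[φ1→X13] = [103680, 40960]
r9 m[φ2→X13] = [9, 9]
r9 m[φ2→X15] = [725760, 933120]
r9 m[φ3→X5] = [16, 40]
r9 m[φ3→X11] = [217728, 186624]
r9 m[φ4→X1] = [8, 3]
r9 m[φ4→X3] = [816480, 933120]
r9 m[φ5→X11] = [2, 5]
r9 m[φ6→X5] = [7, 4]
r9 m[X6→φ0] = [12960, 11520]
r9 m[X6→φ1] = [72, 32]
r9 m[X5→φ1] = [112, 160]
r9 m[X5→φ3] = [27216, 23328]
r9 m[X5→φ6] = [62208, 233280]
r9 m[X13→φ1] = [9, 9]
r9 m[X13→φ2] = [103680, 40960]
r9 m[X1→φ0] = [8, 3]
r9 m[X1→φ4] = [116640, 92160]
r9 m[X4→φ0] = [1, 1]
r9 m[X15→φ2] = [1, 1]
r9 m[X3→φ4] = [1, 1]
r9 m[X11→φ3] = [2, 5]
r9 m[X11→φ5] = [217728, 186624]
r10 m[φ0→X6] = [72, 32]
r10 m[φ0→X1] = [116640, 92160]
r10 m[φ0→X4] = [933120, 725760]
r10 m[φ1→X6] = [12960, 11520]
r10 m[φ1→X5] = [3888, 5832]
r10 m[φ1→X13] = [103680, 40960]
r10 m[φ2→X13] = [9, 9]
r10 m[φ2→X15] = [725760, 933120]
r10 m[φ3→X5] = [16, 40]
r10 m[φ3→X11] = [217728, 186624]
r10 m[φ4→X1] = [8, 3]
r10 m[φ4→X3] = [816480, 933120]
r10 m[φ5→X11] = [2, 5]
r10 m[φ6→X5] = [7, 4]
r10 m[X6→φ0] = [12960, 11520]
r10 m[X6→φ1] = [72, 32]
r10 m[X5→φ1] = [112, 160]
r10 m[X5→φ3] = [27216, 23328]
r10 m[X5→φ6] = [62208, 233280]
r10 m[X13→φ1] = [9, 9]
r10 m[X13→φ2] = [103680, 40960]
r10 m[X1→φ0] = [8, 3]
r10 m[X1→φ4] = [116640, 92160]
r10 m[X4→φ0] = [1, 1]
r10 m[X15→φ2] = [1, 1]
r10 m[X3→φ4] = [1, 1]
r10 m[X11→φ3] = [2, 5]
r10 m[X11→φ5] = [217728, 186624]
fixed point reached at round 10
b[X6] = ⊗ incoming = [933120, 368640]

b[X6] = [933120, 368640]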